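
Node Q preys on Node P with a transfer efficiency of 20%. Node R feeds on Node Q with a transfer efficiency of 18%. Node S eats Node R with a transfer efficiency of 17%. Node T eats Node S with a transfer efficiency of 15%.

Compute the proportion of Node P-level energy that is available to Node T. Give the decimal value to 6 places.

0.000918

Product of link efficiencies: 0.2 × 0.18 × 0.17 × 0.15 = 0.000918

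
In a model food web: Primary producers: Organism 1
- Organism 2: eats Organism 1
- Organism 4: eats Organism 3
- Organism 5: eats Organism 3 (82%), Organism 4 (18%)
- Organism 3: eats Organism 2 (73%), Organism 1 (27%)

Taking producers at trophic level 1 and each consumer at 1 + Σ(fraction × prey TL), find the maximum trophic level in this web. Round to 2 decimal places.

Organism 2: 1 + 1 = 2
Organism 3: 1 + (0.73×2 + 0.27×1) = 2.73
Organism 4: 1 + 2.73 = 3.73
Organism 5: 1 + (0.82×2.73 + 0.18×3.73) = 3.91

3.91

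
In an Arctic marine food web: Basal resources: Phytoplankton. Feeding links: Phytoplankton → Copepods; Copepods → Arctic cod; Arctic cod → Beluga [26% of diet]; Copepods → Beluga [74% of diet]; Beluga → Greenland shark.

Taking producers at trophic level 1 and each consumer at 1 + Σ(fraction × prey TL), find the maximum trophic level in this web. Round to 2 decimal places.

Copepods: 1 + 1 = 2
Arctic cod: 1 + 2 = 3
Beluga: 1 + (0.26×3 + 0.74×2) = 3.26
Greenland shark: 1 + 3.26 = 4.26

4.26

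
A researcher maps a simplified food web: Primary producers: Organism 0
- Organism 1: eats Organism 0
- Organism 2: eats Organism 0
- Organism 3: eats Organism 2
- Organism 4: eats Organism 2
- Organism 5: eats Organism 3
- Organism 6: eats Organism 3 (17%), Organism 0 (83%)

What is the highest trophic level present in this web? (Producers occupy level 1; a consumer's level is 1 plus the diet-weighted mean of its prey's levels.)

4

Organism 1: 1 + 1 = 2
Organism 2: 1 + 1 = 2
Organism 3: 1 + 2 = 3
Organism 4: 1 + 2 = 3
Organism 5: 1 + 3 = 4
Organism 6: 1 + (0.17×3 + 0.83×1) = 2.34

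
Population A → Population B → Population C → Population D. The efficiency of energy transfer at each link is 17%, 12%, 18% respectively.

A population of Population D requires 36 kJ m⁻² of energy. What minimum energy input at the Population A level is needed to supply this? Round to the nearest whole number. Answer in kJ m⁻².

Cumulative transfer efficiency: 0.17 × 0.12 × 0.18 = 0.003672
Population A energy = 36 / 0.003672 = 9804 kJ m⁻²

9804 kJ m⁻²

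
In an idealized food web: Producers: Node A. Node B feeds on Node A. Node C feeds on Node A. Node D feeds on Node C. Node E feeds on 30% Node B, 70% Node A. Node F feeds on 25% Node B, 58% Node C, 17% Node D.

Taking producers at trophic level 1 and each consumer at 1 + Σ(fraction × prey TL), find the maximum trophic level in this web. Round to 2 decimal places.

3.17

Node B: 1 + 1 = 2
Node C: 1 + 1 = 2
Node D: 1 + 2 = 3
Node E: 1 + (0.3×2 + 0.7×1) = 2.3
Node F: 1 + (0.25×2 + 0.58×2 + 0.17×3) = 3.17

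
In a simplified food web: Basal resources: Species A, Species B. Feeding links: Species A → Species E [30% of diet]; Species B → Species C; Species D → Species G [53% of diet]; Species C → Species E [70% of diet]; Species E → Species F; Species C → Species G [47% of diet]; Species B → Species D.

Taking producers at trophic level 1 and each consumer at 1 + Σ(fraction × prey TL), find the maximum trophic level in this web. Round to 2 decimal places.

3.70

Species C: 1 + 1 = 2
Species D: 1 + 1 = 2
Species E: 1 + (0.7×2 + 0.3×1) = 2.7
Species F: 1 + 2.7 = 3.7
Species G: 1 + (0.53×2 + 0.47×2) = 3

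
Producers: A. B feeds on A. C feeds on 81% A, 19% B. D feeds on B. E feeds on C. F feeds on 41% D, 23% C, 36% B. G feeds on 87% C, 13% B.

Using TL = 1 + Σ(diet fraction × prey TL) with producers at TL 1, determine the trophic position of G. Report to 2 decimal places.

3.17

B: 1 + 1 = 2
C: 1 + (0.81×1 + 0.19×2) = 2.19
D: 1 + 2 = 3
E: 1 + 2.19 = 3.19
F: 1 + (0.41×3 + 0.23×2.19 + 0.36×2) = 3.4537
G: 1 + (0.87×2.19 + 0.13×2) = 3.1653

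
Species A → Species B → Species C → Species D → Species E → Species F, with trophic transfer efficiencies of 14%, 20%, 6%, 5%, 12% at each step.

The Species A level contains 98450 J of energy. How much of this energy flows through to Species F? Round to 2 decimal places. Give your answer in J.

0.99 J

Species B: 98450 × 0.14 = 13783 J
Species C: 13783 × 0.2 = 2756.6 J
Species D: 2756.6 × 0.06 = 165.396 J
Species E: 165.396 × 0.05 = 8.2698 J
Species F: 8.2698 × 0.12 = 0.992376 J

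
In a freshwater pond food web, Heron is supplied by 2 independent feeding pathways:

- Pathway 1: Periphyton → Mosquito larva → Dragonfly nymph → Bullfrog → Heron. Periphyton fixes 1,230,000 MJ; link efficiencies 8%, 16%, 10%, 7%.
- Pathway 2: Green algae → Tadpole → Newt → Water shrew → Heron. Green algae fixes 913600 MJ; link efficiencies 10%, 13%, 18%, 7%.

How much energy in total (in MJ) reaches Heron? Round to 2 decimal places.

259.86 MJ

Pathway 1: 1230000 × 0.08 × 0.16 × 0.1 × 0.07 = 110.208 MJ
Pathway 2: 913600 × 0.1 × 0.13 × 0.18 × 0.07 = 149.64768 MJ
Total at Heron: 110.208 + 149.64768 = 259.85568 MJ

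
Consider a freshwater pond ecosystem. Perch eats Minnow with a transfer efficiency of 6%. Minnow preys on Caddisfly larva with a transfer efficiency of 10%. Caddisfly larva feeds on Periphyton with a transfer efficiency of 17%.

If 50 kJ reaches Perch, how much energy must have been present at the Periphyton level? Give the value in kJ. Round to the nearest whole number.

49020 kJ

Cumulative transfer efficiency: 0.17 × 0.1 × 0.06 = 0.00102
Periphyton energy = 50 / 0.00102 = 49020 kJ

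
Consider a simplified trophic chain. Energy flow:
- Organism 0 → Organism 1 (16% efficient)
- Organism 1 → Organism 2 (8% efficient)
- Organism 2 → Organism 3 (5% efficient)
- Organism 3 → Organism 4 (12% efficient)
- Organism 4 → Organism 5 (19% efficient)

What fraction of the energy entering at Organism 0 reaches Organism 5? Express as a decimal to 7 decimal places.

Product of link efficiencies: 0.16 × 0.08 × 0.05 × 0.12 × 0.19 = 0.000014592

0.0000146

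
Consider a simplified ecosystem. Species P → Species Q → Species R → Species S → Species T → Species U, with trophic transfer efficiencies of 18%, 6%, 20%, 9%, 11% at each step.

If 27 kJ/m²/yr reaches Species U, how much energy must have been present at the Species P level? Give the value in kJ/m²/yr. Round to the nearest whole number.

Cumulative transfer efficiency: 0.18 × 0.06 × 0.2 × 0.09 × 0.11 = 0.000021384
Species P energy = 27 / 0.000021384 = 1262626 kJ/m²/yr

1262626 kJ/m²/yr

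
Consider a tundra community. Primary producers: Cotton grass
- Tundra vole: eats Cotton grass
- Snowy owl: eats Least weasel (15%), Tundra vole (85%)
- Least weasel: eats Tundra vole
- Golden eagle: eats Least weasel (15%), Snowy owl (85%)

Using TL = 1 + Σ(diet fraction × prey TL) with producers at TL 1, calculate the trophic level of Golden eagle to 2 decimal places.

Tundra vole: 1 + 1 = 2
Least weasel: 1 + 2 = 3
Snowy owl: 1 + (0.15×3 + 0.85×2) = 3.15
Golden eagle: 1 + (0.15×3 + 0.85×3.15) = 4.1275

4.13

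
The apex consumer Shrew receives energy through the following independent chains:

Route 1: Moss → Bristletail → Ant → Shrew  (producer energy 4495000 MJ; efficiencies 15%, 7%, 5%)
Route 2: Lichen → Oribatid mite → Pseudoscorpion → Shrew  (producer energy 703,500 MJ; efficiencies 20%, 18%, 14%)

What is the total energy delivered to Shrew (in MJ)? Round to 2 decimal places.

Route 1: 4495000 × 0.15 × 0.07 × 0.05 = 2359.875 MJ
Route 2: 703500 × 0.2 × 0.18 × 0.14 = 3545.64 MJ
Total at Shrew: 2359.875 + 3545.64 = 5905.515 MJ

5905.52 MJ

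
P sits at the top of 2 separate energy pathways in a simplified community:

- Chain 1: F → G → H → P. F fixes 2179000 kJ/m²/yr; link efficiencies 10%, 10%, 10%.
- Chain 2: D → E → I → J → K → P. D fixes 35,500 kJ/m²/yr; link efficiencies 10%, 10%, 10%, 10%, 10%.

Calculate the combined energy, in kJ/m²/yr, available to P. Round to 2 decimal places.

2179.36 kJ/m²/yr

Chain 1: 2179000 × 0.1 × 0.1 × 0.1 = 2179 kJ/m²/yr
Chain 2: 35500 × 0.1 × 0.1 × 0.1 × 0.1 × 0.1 = 0.355 kJ/m²/yr
Total at P: 2179 + 0.355 = 2179.355 kJ/m²/yr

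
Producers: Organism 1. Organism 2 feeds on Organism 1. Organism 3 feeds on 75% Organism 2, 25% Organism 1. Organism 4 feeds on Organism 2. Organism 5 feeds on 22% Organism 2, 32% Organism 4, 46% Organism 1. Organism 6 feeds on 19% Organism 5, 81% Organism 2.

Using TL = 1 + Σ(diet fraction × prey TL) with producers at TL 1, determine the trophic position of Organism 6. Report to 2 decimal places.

Organism 2: 1 + 1 = 2
Organism 3: 1 + (0.75×2 + 0.25×1) = 2.75
Organism 4: 1 + 2 = 3
Organism 5: 1 + (0.22×2 + 0.32×3 + 0.46×1) = 2.86
Organism 6: 1 + (0.19×2.86 + 0.81×2) = 3.1634

3.16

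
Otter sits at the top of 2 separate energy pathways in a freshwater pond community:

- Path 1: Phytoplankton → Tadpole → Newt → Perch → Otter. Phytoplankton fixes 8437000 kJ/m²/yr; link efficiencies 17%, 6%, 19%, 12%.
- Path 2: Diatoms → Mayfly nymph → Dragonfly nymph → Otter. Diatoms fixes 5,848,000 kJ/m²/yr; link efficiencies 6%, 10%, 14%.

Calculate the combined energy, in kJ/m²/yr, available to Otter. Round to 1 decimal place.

Path 1: 8437000 × 0.17 × 0.06 × 0.19 × 0.12 = 1962.10872 kJ/m²/yr
Path 2: 5848000 × 0.06 × 0.1 × 0.14 = 4912.32 kJ/m²/yr
Total at Otter: 1962.10872 + 4912.32 = 6874.42872 kJ/m²/yr

6874.4 kJ/m²/yr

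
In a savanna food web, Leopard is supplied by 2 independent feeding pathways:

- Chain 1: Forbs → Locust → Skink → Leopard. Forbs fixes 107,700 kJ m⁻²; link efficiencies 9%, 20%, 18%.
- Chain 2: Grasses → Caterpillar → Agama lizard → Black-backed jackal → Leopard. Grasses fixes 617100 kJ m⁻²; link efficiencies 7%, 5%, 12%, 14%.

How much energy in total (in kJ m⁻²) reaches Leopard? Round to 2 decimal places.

385.23 kJ m⁻²

Chain 1: 107700 × 0.09 × 0.2 × 0.18 = 348.948 kJ m⁻²
Chain 2: 617100 × 0.07 × 0.05 × 0.12 × 0.14 = 36.28548 kJ m⁻²
Total at Leopard: 348.948 + 36.28548 = 385.23348 kJ m⁻²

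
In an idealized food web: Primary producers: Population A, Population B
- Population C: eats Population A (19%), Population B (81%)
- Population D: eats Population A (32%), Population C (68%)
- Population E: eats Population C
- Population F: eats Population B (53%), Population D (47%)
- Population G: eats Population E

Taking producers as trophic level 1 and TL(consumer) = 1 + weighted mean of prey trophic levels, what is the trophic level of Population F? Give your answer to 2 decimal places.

Population C: 1 + (0.19×1 + 0.81×1) = 2
Population D: 1 + (0.32×1 + 0.68×2) = 2.68
Population E: 1 + 2 = 3
Population F: 1 + (0.53×1 + 0.47×2.68) = 2.7896
Population G: 1 + 3 = 4

2.79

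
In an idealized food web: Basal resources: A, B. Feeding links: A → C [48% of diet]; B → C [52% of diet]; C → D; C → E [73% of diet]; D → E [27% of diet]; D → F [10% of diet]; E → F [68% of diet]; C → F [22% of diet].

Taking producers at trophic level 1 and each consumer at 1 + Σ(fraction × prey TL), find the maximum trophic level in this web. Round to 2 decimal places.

C: 1 + (0.48×1 + 0.52×1) = 2
D: 1 + 2 = 3
E: 1 + (0.73×2 + 0.27×3) = 3.27
F: 1 + (0.1×3 + 0.68×3.27 + 0.22×2) = 3.9636

3.96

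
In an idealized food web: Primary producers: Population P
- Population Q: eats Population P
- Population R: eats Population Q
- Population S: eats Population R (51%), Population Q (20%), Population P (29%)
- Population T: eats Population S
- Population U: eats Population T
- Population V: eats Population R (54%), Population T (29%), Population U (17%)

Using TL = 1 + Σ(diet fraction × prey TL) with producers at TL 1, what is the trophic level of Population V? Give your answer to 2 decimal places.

Population Q: 1 + 1 = 2
Population R: 1 + 2 = 3
Population S: 1 + (0.51×3 + 0.2×2 + 0.29×1) = 3.22
Population T: 1 + 3.22 = 4.22
Population U: 1 + 4.22 = 5.22
Population V: 1 + (0.54×3 + 0.29×4.22 + 0.17×5.22) = 4.7312

4.73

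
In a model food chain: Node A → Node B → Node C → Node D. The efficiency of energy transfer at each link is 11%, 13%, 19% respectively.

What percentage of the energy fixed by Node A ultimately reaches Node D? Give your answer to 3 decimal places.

Product of link efficiencies: 0.11 × 0.13 × 0.19 = 0.002717
As a percentage: 0.002717 × 100 = 0.272%

0.272%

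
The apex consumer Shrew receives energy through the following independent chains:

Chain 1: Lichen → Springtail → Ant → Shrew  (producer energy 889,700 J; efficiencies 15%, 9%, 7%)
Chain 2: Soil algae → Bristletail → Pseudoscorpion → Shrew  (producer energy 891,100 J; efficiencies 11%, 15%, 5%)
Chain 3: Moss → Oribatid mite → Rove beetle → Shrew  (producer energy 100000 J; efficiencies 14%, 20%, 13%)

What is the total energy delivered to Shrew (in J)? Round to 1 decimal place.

1939.9 J

Chain 1: 889700 × 0.15 × 0.09 × 0.07 = 840.7665 J
Chain 2: 891100 × 0.11 × 0.15 × 0.05 = 735.1575 J
Chain 3: 100000 × 0.14 × 0.2 × 0.13 = 364 J
Total at Shrew: 840.7665 + 735.1575 + 364 = 1939.924 J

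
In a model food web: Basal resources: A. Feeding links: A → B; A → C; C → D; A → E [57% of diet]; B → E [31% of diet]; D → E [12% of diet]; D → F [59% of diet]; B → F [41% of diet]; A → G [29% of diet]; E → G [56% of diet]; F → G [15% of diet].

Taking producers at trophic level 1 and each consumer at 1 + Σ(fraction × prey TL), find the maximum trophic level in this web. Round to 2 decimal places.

B: 1 + 1 = 2
C: 1 + 1 = 2
D: 1 + 2 = 3
E: 1 + (0.57×1 + 0.31×2 + 0.12×3) = 2.55
F: 1 + (0.59×3 + 0.41×2) = 3.59
G: 1 + (0.29×1 + 0.56×2.55 + 0.15×3.59) = 3.2565

3.59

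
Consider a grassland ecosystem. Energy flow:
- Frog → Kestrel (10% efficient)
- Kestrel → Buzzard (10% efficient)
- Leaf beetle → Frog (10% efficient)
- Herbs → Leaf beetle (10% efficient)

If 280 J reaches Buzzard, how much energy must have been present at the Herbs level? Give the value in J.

2800000 J

Cumulative transfer efficiency: 0.1 × 0.1 × 0.1 × 0.1 = 0.0001
Herbs energy = 280 / 0.0001 = 2800000 J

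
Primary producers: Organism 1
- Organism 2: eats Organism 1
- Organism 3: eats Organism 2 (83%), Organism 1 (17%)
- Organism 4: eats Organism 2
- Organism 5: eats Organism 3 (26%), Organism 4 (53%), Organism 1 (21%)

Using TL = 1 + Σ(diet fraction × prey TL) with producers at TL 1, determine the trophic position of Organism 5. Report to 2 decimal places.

Organism 2: 1 + 1 = 2
Organism 3: 1 + (0.83×2 + 0.17×1) = 2.83
Organism 4: 1 + 2 = 3
Organism 5: 1 + (0.26×2.83 + 0.53×3 + 0.21×1) = 3.5358

3.54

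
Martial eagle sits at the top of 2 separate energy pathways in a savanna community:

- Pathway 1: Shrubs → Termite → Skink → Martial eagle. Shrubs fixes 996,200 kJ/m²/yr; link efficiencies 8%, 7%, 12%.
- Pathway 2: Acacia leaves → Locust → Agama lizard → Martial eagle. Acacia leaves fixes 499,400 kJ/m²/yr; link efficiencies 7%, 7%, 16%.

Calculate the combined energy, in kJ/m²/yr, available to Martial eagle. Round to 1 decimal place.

Pathway 1: 996200 × 0.08 × 0.07 × 0.12 = 669.4464 kJ/m²/yr
Pathway 2: 499400 × 0.07 × 0.07 × 0.16 = 391.5296 kJ/m²/yr
Total at Martial eagle: 669.4464 + 391.5296 = 1060.976 kJ/m²/yr

1061.0 kJ/m²/yr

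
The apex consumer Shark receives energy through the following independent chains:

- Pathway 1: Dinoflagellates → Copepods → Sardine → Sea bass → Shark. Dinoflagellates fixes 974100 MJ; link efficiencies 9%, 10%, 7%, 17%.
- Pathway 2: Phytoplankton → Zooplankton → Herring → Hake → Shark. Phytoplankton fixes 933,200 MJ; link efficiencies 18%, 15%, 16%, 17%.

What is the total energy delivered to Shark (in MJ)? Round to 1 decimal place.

Pathway 1: 974100 × 0.09 × 0.1 × 0.07 × 0.17 = 104.32611 MJ
Pathway 2: 933200 × 0.18 × 0.15 × 0.16 × 0.17 = 685.34208 MJ
Total at Shark: 104.32611 + 685.34208 = 789.66819 MJ

789.7 MJ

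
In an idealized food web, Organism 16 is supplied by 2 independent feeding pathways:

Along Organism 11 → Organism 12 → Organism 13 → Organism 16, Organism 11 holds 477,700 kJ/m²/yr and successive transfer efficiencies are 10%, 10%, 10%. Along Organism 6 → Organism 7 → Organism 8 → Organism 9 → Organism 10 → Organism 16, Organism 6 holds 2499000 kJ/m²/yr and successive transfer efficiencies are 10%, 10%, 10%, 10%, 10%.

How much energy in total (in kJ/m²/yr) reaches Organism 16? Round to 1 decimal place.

Via Organism 11: 477700 × 0.1 × 0.1 × 0.1 = 477.7 kJ/m²/yr
Via Organism 6: 2499000 × 0.1 × 0.1 × 0.1 × 0.1 × 0.1 = 24.99 kJ/m²/yr
Total at Organism 16: 477.7 + 24.99 = 502.69 kJ/m²/yr

502.7 kJ/m²/yr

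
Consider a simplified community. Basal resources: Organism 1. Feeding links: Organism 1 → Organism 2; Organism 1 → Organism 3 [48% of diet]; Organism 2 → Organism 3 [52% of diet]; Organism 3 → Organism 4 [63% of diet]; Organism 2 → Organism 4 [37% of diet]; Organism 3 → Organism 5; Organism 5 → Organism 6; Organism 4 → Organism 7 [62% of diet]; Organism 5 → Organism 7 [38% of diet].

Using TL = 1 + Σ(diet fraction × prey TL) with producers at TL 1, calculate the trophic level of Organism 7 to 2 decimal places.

Organism 2: 1 + 1 = 2
Organism 3: 1 + (0.48×1 + 0.52×2) = 2.52
Organism 4: 1 + (0.63×2.52 + 0.37×2) = 3.3276
Organism 5: 1 + 2.52 = 3.52
Organism 6: 1 + 3.52 = 4.52
Organism 7: 1 + (0.62×3.3276 + 0.38×3.52) = 4.400712

4.40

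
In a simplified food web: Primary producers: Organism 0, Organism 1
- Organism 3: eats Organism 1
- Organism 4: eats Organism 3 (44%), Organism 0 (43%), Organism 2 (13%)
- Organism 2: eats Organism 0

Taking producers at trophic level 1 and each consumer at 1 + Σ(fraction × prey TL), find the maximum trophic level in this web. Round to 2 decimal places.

Organism 2: 1 + 1 = 2
Organism 3: 1 + 1 = 2
Organism 4: 1 + (0.44×2 + 0.43×1 + 0.13×2) = 2.57

2.57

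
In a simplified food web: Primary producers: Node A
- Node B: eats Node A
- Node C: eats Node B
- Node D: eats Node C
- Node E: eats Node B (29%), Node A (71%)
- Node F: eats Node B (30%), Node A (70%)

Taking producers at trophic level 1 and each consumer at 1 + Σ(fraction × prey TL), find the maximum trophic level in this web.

4

Node B: 1 + 1 = 2
Node C: 1 + 2 = 3
Node D: 1 + 3 = 4
Node E: 1 + (0.29×2 + 0.71×1) = 2.29
Node F: 1 + (0.3×2 + 0.7×1) = 2.3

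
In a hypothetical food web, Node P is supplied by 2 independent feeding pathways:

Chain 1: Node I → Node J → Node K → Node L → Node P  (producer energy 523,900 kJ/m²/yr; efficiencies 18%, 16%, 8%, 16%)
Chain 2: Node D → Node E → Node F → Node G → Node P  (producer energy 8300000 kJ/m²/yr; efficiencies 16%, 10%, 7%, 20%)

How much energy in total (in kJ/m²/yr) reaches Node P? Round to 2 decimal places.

2052.33 kJ/m²/yr

Chain 1: 523900 × 0.18 × 0.16 × 0.08 × 0.16 = 193.130496 kJ/m²/yr
Chain 2: 8300000 × 0.16 × 0.1 × 0.07 × 0.2 = 1859.2 kJ/m²/yr
Total at Node P: 193.130496 + 1859.2 = 2052.330496 kJ/m²/yr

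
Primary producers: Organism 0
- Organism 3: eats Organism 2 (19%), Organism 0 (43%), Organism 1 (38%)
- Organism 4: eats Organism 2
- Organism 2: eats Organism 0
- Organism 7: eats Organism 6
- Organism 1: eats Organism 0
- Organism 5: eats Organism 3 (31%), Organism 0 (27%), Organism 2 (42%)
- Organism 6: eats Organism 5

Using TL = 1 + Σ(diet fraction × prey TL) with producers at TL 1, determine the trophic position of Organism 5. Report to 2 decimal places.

Organism 1: 1 + 1 = 2
Organism 2: 1 + 1 = 2
Organism 3: 1 + (0.19×2 + 0.43×1 + 0.38×2) = 2.57
Organism 4: 1 + 2 = 3
Organism 5: 1 + (0.31×2.57 + 0.27×1 + 0.42×2) = 2.9067
Organism 6: 1 + 2.9067 = 3.9067
Organism 7: 1 + 3.9067 = 4.9067

2.91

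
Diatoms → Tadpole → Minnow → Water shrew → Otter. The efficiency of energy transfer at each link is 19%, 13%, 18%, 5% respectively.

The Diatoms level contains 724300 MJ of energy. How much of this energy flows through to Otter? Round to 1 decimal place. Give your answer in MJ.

161.0 MJ

Tadpole: 724300 × 0.19 = 137617 MJ
Minnow: 137617 × 0.13 = 17890.21 MJ
Water shrew: 17890.21 × 0.18 = 3220.2378 MJ
Otter: 3220.2378 × 0.05 = 161.01189 MJ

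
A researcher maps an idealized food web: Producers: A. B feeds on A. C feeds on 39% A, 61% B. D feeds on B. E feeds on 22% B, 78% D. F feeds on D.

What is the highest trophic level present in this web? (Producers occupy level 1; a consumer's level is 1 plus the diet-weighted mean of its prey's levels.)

4

B: 1 + 1 = 2
C: 1 + (0.39×1 + 0.61×2) = 2.61
D: 1 + 2 = 3
E: 1 + (0.22×2 + 0.78×3) = 3.78
F: 1 + 3 = 4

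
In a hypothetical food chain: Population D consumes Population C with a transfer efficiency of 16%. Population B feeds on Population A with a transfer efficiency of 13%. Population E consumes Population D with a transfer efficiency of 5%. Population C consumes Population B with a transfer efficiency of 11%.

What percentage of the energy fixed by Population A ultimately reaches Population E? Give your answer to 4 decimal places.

Product of link efficiencies: 0.13 × 0.11 × 0.16 × 0.05 = 0.0001144
As a percentage: 0.0001144 × 100 = 0.0114%

0.0114%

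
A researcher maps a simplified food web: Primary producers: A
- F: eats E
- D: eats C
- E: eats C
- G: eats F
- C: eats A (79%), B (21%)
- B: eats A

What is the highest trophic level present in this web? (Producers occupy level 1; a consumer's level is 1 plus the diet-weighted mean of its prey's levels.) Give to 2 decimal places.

B: 1 + 1 = 2
C: 1 + (0.79×1 + 0.21×2) = 2.21
D: 1 + 2.21 = 3.21
E: 1 + 2.21 = 3.21
F: 1 + 3.21 = 4.21
G: 1 + 4.21 = 5.21

5.21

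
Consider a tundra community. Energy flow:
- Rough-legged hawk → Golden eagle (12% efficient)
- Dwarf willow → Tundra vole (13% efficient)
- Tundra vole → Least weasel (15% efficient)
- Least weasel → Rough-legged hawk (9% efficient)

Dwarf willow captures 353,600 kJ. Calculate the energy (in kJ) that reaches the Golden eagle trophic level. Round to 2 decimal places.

74.47 kJ

Tundra vole: 353600 × 0.13 = 45968 kJ
Least weasel: 45968 × 0.15 = 6895.2 kJ
Rough-legged hawk: 6895.2 × 0.09 = 620.568 kJ
Golden eagle: 620.568 × 0.12 = 74.46816 kJ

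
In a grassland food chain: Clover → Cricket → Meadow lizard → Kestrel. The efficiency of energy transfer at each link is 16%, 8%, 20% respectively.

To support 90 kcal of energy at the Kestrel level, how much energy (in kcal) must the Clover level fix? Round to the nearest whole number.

35156 kcal

Cumulative transfer efficiency: 0.16 × 0.08 × 0.2 = 0.00256
Clover energy = 90 / 0.00256 = 35156 kcal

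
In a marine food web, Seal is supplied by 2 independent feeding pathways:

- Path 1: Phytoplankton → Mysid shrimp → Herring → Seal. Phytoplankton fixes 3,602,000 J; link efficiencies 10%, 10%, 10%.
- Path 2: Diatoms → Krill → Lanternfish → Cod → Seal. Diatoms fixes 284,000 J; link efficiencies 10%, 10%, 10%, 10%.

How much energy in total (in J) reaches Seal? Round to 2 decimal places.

3630.40 J

Path 1: 3602000 × 0.1 × 0.1 × 0.1 = 3602 J
Path 2: 284000 × 0.1 × 0.1 × 0.1 × 0.1 = 28.4 J
Total at Seal: 3602 + 28.4 = 3630.4 J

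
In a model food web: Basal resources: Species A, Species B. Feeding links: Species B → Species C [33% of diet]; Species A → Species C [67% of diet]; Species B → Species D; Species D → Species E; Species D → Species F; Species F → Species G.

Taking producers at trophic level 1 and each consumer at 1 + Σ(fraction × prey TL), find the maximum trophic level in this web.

Species C: 1 + (0.33×1 + 0.67×1) = 2
Species D: 1 + 1 = 2
Species E: 1 + 2 = 3
Species F: 1 + 2 = 3
Species G: 1 + 3 = 4

4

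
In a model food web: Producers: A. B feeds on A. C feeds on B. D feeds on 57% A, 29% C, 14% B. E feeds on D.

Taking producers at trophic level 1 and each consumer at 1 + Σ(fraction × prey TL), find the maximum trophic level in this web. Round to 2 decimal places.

B: 1 + 1 = 2
C: 1 + 2 = 3
D: 1 + (0.57×1 + 0.29×3 + 0.14×2) = 2.72
E: 1 + 2.72 = 3.72

3.72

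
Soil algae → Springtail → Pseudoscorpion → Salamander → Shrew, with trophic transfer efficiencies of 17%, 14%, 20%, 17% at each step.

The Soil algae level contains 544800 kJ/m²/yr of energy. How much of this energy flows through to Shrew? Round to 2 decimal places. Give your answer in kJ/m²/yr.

440.85 kJ/m²/yr

Springtail: 544800 × 0.17 = 92616 kJ/m²/yr
Pseudoscorpion: 92616 × 0.14 = 12966.24 kJ/m²/yr
Salamander: 12966.24 × 0.2 = 2593.248 kJ/m²/yr
Shrew: 2593.248 × 0.17 = 440.85216 kJ/m²/yr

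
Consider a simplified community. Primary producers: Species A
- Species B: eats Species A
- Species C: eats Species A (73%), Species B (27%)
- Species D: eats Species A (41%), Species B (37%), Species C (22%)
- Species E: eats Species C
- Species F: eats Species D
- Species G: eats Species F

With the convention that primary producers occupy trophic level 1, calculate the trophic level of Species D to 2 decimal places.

2.65

Species B: 1 + 1 = 2
Species C: 1 + (0.73×1 + 0.27×2) = 2.27
Species D: 1 + (0.41×1 + 0.37×2 + 0.22×2.27) = 2.6494
Species E: 1 + 2.27 = 3.27
Species F: 1 + 2.6494 = 3.6494
Species G: 1 + 3.6494 = 4.6494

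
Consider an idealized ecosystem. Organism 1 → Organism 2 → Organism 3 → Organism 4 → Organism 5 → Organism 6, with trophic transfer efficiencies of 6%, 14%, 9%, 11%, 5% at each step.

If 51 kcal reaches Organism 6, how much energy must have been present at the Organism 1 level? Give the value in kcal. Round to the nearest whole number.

12265512 kcal

Cumulative transfer efficiency: 0.06 × 0.14 × 0.09 × 0.11 × 0.05 = 0.000004158
Organism 1 energy = 51 / 0.000004158 = 12265512 kcal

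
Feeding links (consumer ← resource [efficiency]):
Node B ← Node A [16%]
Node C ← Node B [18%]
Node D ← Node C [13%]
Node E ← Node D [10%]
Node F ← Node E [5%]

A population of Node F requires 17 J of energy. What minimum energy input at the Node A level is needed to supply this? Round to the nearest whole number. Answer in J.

908120 J

Cumulative transfer efficiency: 0.16 × 0.18 × 0.13 × 0.1 × 0.05 = 0.00001872
Node A energy = 17 / 0.00001872 = 908120 J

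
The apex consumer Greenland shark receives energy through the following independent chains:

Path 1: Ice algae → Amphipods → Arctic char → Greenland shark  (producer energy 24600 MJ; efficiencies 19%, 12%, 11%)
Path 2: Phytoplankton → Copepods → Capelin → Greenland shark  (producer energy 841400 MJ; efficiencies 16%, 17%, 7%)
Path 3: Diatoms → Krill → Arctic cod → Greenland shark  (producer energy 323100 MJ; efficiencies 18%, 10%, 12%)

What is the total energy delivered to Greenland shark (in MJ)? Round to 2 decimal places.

Path 1: 24600 × 0.19 × 0.12 × 0.11 = 61.6968 MJ
Path 2: 841400 × 0.16 × 0.17 × 0.07 = 1602.0256 MJ
Path 3: 323100 × 0.18 × 0.1 × 0.12 = 697.896 MJ
Total at Greenland shark: 61.6968 + 1602.0256 + 697.896 = 2361.6184 MJ

2361.62 MJ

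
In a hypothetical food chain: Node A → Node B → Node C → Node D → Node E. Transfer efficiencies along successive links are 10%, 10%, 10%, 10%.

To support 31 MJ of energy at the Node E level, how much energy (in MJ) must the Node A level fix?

310000 MJ

Cumulative transfer efficiency: 0.1 × 0.1 × 0.1 × 0.1 = 0.0001
Node A energy = 31 / 0.0001 = 310000 MJ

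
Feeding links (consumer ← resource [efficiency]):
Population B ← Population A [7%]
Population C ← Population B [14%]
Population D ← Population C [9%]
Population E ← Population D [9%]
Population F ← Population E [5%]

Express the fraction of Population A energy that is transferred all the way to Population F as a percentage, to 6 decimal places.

Product of link efficiencies: 0.07 × 0.14 × 0.09 × 0.09 × 0.05 = 0.000003969
As a percentage: 0.000003969 × 100 = 0.000397%

0.000397%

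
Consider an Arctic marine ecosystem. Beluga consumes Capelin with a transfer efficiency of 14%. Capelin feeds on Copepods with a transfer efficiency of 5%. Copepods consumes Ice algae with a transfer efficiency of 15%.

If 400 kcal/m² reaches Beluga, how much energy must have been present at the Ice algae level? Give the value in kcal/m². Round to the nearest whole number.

380952 kcal/m²

Cumulative transfer efficiency: 0.15 × 0.05 × 0.14 = 0.00105
Ice algae energy = 400 / 0.00105 = 380952 kcal/m²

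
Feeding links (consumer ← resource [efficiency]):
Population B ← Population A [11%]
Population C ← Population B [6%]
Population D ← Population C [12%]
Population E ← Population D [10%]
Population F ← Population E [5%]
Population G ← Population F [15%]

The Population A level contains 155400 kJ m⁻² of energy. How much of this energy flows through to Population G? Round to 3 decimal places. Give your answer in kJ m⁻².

0.092 kJ m⁻²

Population B: 155400 × 0.11 = 17094 kJ m⁻²
Population C: 17094 × 0.06 = 1025.64 kJ m⁻²
Population D: 1025.64 × 0.12 = 123.0768 kJ m⁻²
Population E: 123.0768 × 0.1 = 12.30768 kJ m⁻²
Population F: 12.30768 × 0.05 = 0.615384 kJ m⁻²
Population G: 0.615384 × 0.15 = 0.0923076 kJ m⁻²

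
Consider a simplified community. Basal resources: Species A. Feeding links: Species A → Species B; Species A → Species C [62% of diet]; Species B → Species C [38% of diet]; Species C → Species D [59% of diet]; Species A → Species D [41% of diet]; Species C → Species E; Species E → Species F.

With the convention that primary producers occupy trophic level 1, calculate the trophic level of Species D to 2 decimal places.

2.81

Species B: 1 + 1 = 2
Species C: 1 + (0.62×1 + 0.38×2) = 2.38
Species D: 1 + (0.59×2.38 + 0.41×1) = 2.8142
Species E: 1 + 2.38 = 3.38
Species F: 1 + 3.38 = 4.38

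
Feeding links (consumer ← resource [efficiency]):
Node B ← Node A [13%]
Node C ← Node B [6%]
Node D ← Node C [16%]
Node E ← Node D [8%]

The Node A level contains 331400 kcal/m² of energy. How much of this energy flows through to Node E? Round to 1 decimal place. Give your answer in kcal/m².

Node B: 331400 × 0.13 = 43082 kcal/m²
Node C: 43082 × 0.06 = 2584.92 kcal/m²
Node D: 2584.92 × 0.16 = 413.5872 kcal/m²
Node E: 413.5872 × 0.08 = 33.086976 kcal/m²

33.1 kcal/m²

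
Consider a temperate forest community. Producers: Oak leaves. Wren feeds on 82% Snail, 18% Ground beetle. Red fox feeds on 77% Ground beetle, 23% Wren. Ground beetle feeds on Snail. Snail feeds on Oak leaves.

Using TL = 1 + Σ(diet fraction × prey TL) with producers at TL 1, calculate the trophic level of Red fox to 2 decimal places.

Snail: 1 + 1 = 2
Ground beetle: 1 + 2 = 3
Wren: 1 + (0.82×2 + 0.18×3) = 3.18
Red fox: 1 + (0.77×3 + 0.23×3.18) = 4.0414

4.04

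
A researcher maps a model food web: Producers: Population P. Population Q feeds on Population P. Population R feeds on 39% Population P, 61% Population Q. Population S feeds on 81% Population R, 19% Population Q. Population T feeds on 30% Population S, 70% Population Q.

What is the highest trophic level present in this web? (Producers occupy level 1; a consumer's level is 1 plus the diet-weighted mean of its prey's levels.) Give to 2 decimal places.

3.49

Population Q: 1 + 1 = 2
Population R: 1 + (0.39×1 + 0.61×2) = 2.61
Population S: 1 + (0.81×2.61 + 0.19×2) = 3.4941
Population T: 1 + (0.3×3.4941 + 0.7×2) = 3.44823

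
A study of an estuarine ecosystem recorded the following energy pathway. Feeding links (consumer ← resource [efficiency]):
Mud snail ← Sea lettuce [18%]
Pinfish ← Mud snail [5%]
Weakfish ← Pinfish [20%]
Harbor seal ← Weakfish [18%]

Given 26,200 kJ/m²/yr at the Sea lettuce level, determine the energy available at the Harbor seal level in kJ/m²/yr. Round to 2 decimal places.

Mud snail: 26200 × 0.18 = 4716 kJ/m²/yr
Pinfish: 4716 × 0.05 = 235.8 kJ/m²/yr
Weakfish: 235.8 × 0.2 = 47.16 kJ/m²/yr
Harbor seal: 47.16 × 0.18 = 8.4888 kJ/m²/yr

8.49 kJ/m²/yr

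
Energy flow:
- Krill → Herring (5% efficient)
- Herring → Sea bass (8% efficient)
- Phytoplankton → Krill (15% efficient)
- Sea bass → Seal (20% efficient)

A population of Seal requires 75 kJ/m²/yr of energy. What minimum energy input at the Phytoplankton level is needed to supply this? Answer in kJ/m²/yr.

Cumulative transfer efficiency: 0.15 × 0.05 × 0.08 × 0.2 = 0.00012
Phytoplankton energy = 75 / 0.00012 = 625000 kJ/m²/yr

625000 kJ/m²/yr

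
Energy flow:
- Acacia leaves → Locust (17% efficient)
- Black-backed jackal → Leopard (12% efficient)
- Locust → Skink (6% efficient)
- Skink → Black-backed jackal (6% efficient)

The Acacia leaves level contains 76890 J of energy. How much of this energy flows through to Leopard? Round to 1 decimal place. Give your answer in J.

Locust: 76890 × 0.17 = 13071.3 J
Skink: 13071.3 × 0.06 = 784.278 J
Black-backed jackal: 784.278 × 0.06 = 47.05668 J
Leopard: 47.05668 × 0.12 = 5.6468016 J

5.6 J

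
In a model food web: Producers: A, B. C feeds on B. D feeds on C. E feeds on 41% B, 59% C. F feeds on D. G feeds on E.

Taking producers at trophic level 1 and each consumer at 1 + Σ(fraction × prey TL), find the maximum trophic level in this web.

C: 1 + 1 = 2
D: 1 + 2 = 3
E: 1 + (0.41×1 + 0.59×2) = 2.59
F: 1 + 3 = 4
G: 1 + 2.59 = 3.59

4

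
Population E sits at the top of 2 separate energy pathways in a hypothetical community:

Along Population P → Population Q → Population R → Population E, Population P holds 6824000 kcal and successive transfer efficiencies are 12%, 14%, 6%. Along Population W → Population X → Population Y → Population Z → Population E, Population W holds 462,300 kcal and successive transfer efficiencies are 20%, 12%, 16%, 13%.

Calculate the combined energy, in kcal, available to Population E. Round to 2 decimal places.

Via Population P: 6824000 × 0.12 × 0.14 × 0.06 = 6878.592 kcal
Via Population W: 462300 × 0.2 × 0.12 × 0.16 × 0.13 = 230.78016 kcal
Total at Population E: 6878.592 + 230.78016 = 7109.37216 kcal

7109.37 kcal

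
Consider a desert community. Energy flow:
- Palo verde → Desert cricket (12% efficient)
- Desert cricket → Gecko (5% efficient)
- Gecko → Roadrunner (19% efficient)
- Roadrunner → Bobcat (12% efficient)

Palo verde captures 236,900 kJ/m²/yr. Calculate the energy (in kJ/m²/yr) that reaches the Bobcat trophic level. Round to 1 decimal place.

32.4 kJ/m²/yr

Desert cricket: 236900 × 0.12 = 28428 kJ/m²/yr
Gecko: 28428 × 0.05 = 1421.4 kJ/m²/yr
Roadrunner: 1421.4 × 0.19 = 270.066 kJ/m²/yr
Bobcat: 270.066 × 0.12 = 32.40792 kJ/m²/yr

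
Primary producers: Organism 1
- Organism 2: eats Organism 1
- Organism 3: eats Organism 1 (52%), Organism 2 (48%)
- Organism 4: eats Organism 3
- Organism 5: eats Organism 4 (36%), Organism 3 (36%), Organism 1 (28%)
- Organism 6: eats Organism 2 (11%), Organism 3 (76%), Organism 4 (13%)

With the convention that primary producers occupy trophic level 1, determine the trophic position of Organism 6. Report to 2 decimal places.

Organism 2: 1 + 1 = 2
Organism 3: 1 + (0.52×1 + 0.48×2) = 2.48
Organism 4: 1 + 2.48 = 3.48
Organism 5: 1 + (0.36×3.48 + 0.36×2.48 + 0.28×1) = 3.4256
Organism 6: 1 + (0.11×2 + 0.76×2.48 + 0.13×3.48) = 3.5572

3.56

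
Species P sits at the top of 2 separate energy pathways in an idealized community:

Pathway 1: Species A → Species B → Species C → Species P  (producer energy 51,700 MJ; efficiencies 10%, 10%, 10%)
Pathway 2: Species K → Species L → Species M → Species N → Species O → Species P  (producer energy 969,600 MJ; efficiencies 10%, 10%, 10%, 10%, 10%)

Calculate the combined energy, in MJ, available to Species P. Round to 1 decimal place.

Pathway 1: 51700 × 0.1 × 0.1 × 0.1 = 51.7 MJ
Pathway 2: 969600 × 0.1 × 0.1 × 0.1 × 0.1 × 0.1 = 9.696 MJ
Total at Species P: 51.7 + 9.696 = 61.396 MJ

61.4 MJ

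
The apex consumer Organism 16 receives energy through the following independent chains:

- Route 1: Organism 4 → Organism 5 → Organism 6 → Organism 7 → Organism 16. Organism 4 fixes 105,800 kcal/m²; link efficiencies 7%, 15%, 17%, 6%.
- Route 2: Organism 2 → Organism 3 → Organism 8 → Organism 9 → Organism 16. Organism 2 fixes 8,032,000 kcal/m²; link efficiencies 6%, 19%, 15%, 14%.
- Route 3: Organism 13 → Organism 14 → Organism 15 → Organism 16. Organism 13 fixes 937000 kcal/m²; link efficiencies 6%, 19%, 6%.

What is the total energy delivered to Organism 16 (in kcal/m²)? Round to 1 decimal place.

Route 1: 105800 × 0.07 × 0.15 × 0.17 × 0.06 = 11.33118 kcal/m²
Route 2: 8032000 × 0.06 × 0.19 × 0.15 × 0.14 = 1922.8608 kcal/m²
Route 3: 937000 × 0.06 × 0.19 × 0.06 = 640.908 kcal/m²
Total at Organism 16: 11.33118 + 1922.8608 + 640.908 = 2575.09998 kcal/m²

2575.1 kcal/m²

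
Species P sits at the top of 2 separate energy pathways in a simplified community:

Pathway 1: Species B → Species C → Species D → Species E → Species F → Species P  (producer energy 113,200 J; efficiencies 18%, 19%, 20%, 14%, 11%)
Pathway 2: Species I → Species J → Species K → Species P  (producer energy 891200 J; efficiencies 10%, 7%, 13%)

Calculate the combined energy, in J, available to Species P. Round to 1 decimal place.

Pathway 1: 113200 × 0.18 × 0.19 × 0.2 × 0.14 × 0.11 = 11.9240352 J
Pathway 2: 891200 × 0.1 × 0.07 × 0.13 = 810.992 J
Total at Species P: 11.9240352 + 810.992 = 822.9160352 J

822.9 J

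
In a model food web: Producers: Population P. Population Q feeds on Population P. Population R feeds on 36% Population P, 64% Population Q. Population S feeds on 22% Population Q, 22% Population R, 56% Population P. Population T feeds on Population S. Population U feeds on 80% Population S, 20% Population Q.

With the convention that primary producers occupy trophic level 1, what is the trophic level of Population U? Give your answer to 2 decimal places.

Population Q: 1 + 1 = 2
Population R: 1 + (0.36×1 + 0.64×2) = 2.64
Population S: 1 + (0.22×2 + 0.22×2.64 + 0.56×1) = 2.5808
Population T: 1 + 2.5808 = 3.5808
Population U: 1 + (0.8×2.5808 + 0.2×2) = 3.46464

3.46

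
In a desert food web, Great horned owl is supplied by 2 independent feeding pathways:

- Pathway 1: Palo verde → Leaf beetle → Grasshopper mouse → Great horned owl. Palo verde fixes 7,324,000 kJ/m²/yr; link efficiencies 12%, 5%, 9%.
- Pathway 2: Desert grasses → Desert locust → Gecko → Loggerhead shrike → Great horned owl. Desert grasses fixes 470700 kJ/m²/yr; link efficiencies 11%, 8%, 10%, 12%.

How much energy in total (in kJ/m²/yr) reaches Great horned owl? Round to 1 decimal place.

4004.7 kJ/m²/yr

Pathway 1: 7324000 × 0.12 × 0.05 × 0.09 = 3954.96 kJ/m²/yr
Pathway 2: 470700 × 0.11 × 0.08 × 0.1 × 0.12 = 49.70592 kJ/m²/yr
Total at Great horned owl: 3954.96 + 49.70592 = 4004.66592 kJ/m²/yr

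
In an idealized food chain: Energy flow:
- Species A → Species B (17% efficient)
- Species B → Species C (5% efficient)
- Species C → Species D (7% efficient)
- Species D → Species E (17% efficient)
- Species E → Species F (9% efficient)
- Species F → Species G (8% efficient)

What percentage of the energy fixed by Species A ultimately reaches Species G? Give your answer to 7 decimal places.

0.0000728%

Product of link efficiencies: 0.17 × 0.05 × 0.07 × 0.17 × 0.09 × 0.08 = 0.00000072828
As a percentage: 0.00000072828 × 100 = 0.0000728%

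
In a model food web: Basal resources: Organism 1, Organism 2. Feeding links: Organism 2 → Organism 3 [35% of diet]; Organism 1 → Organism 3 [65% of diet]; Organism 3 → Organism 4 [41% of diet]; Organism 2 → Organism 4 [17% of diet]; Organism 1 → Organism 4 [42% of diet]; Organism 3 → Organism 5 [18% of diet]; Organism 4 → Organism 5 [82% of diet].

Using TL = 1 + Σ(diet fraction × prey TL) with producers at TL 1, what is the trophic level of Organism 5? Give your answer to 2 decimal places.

3.34

Organism 3: 1 + (0.35×1 + 0.65×1) = 2
Organism 4: 1 + (0.41×2 + 0.17×1 + 0.42×1) = 2.41
Organism 5: 1 + (0.18×2 + 0.82×2.41) = 3.3362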